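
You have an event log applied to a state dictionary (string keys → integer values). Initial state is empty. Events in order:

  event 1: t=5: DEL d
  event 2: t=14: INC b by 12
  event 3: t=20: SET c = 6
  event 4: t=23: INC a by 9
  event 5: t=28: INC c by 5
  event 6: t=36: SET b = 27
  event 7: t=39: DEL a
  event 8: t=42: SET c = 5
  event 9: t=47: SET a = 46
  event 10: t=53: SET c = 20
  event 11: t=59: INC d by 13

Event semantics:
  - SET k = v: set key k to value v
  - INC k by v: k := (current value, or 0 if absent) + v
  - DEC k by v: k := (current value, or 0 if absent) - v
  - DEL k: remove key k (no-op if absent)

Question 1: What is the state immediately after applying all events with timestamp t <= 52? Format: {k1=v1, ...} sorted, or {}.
Apply events with t <= 52 (9 events):
  after event 1 (t=5: DEL d): {}
  after event 2 (t=14: INC b by 12): {b=12}
  after event 3 (t=20: SET c = 6): {b=12, c=6}
  after event 4 (t=23: INC a by 9): {a=9, b=12, c=6}
  after event 5 (t=28: INC c by 5): {a=9, b=12, c=11}
  after event 6 (t=36: SET b = 27): {a=9, b=27, c=11}
  after event 7 (t=39: DEL a): {b=27, c=11}
  after event 8 (t=42: SET c = 5): {b=27, c=5}
  after event 9 (t=47: SET a = 46): {a=46, b=27, c=5}

Answer: {a=46, b=27, c=5}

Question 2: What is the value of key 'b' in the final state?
Track key 'b' through all 11 events:
  event 1 (t=5: DEL d): b unchanged
  event 2 (t=14: INC b by 12): b (absent) -> 12
  event 3 (t=20: SET c = 6): b unchanged
  event 4 (t=23: INC a by 9): b unchanged
  event 5 (t=28: INC c by 5): b unchanged
  event 6 (t=36: SET b = 27): b 12 -> 27
  event 7 (t=39: DEL a): b unchanged
  event 8 (t=42: SET c = 5): b unchanged
  event 9 (t=47: SET a = 46): b unchanged
  event 10 (t=53: SET c = 20): b unchanged
  event 11 (t=59: INC d by 13): b unchanged
Final: b = 27

Answer: 27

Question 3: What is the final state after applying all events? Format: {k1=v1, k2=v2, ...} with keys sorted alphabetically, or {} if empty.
  after event 1 (t=5: DEL d): {}
  after event 2 (t=14: INC b by 12): {b=12}
  after event 3 (t=20: SET c = 6): {b=12, c=6}
  after event 4 (t=23: INC a by 9): {a=9, b=12, c=6}
  after event 5 (t=28: INC c by 5): {a=9, b=12, c=11}
  after event 6 (t=36: SET b = 27): {a=9, b=27, c=11}
  after event 7 (t=39: DEL a): {b=27, c=11}
  after event 8 (t=42: SET c = 5): {b=27, c=5}
  after event 9 (t=47: SET a = 46): {a=46, b=27, c=5}
  after event 10 (t=53: SET c = 20): {a=46, b=27, c=20}
  after event 11 (t=59: INC d by 13): {a=46, b=27, c=20, d=13}

Answer: {a=46, b=27, c=20, d=13}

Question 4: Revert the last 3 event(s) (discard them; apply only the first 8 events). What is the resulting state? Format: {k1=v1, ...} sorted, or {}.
Answer: {b=27, c=5}

Derivation:
Keep first 8 events (discard last 3):
  after event 1 (t=5: DEL d): {}
  after event 2 (t=14: INC b by 12): {b=12}
  after event 3 (t=20: SET c = 6): {b=12, c=6}
  after event 4 (t=23: INC a by 9): {a=9, b=12, c=6}
  after event 5 (t=28: INC c by 5): {a=9, b=12, c=11}
  after event 6 (t=36: SET b = 27): {a=9, b=27, c=11}
  after event 7 (t=39: DEL a): {b=27, c=11}
  after event 8 (t=42: SET c = 5): {b=27, c=5}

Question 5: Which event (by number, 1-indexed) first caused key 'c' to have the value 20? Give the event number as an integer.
Answer: 10

Derivation:
Looking for first event where c becomes 20:
  event 3: c = 6
  event 4: c = 6
  event 5: c = 11
  event 6: c = 11
  event 7: c = 11
  event 8: c = 5
  event 9: c = 5
  event 10: c 5 -> 20  <-- first match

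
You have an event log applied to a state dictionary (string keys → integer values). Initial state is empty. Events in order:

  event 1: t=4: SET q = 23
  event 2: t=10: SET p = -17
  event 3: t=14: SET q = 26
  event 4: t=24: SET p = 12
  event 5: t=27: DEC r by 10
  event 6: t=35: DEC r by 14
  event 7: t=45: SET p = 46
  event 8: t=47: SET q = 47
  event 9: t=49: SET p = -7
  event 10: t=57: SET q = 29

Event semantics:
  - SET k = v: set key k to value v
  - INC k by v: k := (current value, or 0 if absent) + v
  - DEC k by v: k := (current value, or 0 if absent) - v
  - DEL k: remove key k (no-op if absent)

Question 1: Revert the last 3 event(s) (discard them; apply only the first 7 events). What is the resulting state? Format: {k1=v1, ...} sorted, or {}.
Keep first 7 events (discard last 3):
  after event 1 (t=4: SET q = 23): {q=23}
  after event 2 (t=10: SET p = -17): {p=-17, q=23}
  after event 3 (t=14: SET q = 26): {p=-17, q=26}
  after event 4 (t=24: SET p = 12): {p=12, q=26}
  after event 5 (t=27: DEC r by 10): {p=12, q=26, r=-10}
  after event 6 (t=35: DEC r by 14): {p=12, q=26, r=-24}
  after event 7 (t=45: SET p = 46): {p=46, q=26, r=-24}

Answer: {p=46, q=26, r=-24}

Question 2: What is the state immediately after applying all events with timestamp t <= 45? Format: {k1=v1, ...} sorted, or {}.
Answer: {p=46, q=26, r=-24}

Derivation:
Apply events with t <= 45 (7 events):
  after event 1 (t=4: SET q = 23): {q=23}
  after event 2 (t=10: SET p = -17): {p=-17, q=23}
  after event 3 (t=14: SET q = 26): {p=-17, q=26}
  after event 4 (t=24: SET p = 12): {p=12, q=26}
  after event 5 (t=27: DEC r by 10): {p=12, q=26, r=-10}
  after event 6 (t=35: DEC r by 14): {p=12, q=26, r=-24}
  after event 7 (t=45: SET p = 46): {p=46, q=26, r=-24}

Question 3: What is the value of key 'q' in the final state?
Answer: 29

Derivation:
Track key 'q' through all 10 events:
  event 1 (t=4: SET q = 23): q (absent) -> 23
  event 2 (t=10: SET p = -17): q unchanged
  event 3 (t=14: SET q = 26): q 23 -> 26
  event 4 (t=24: SET p = 12): q unchanged
  event 5 (t=27: DEC r by 10): q unchanged
  event 6 (t=35: DEC r by 14): q unchanged
  event 7 (t=45: SET p = 46): q unchanged
  event 8 (t=47: SET q = 47): q 26 -> 47
  event 9 (t=49: SET p = -7): q unchanged
  event 10 (t=57: SET q = 29): q 47 -> 29
Final: q = 29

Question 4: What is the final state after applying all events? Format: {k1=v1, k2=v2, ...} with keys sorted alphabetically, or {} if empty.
  after event 1 (t=4: SET q = 23): {q=23}
  after event 2 (t=10: SET p = -17): {p=-17, q=23}
  after event 3 (t=14: SET q = 26): {p=-17, q=26}
  after event 4 (t=24: SET p = 12): {p=12, q=26}
  after event 5 (t=27: DEC r by 10): {p=12, q=26, r=-10}
  after event 6 (t=35: DEC r by 14): {p=12, q=26, r=-24}
  after event 7 (t=45: SET p = 46): {p=46, q=26, r=-24}
  after event 8 (t=47: SET q = 47): {p=46, q=47, r=-24}
  after event 9 (t=49: SET p = -7): {p=-7, q=47, r=-24}
  after event 10 (t=57: SET q = 29): {p=-7, q=29, r=-24}

Answer: {p=-7, q=29, r=-24}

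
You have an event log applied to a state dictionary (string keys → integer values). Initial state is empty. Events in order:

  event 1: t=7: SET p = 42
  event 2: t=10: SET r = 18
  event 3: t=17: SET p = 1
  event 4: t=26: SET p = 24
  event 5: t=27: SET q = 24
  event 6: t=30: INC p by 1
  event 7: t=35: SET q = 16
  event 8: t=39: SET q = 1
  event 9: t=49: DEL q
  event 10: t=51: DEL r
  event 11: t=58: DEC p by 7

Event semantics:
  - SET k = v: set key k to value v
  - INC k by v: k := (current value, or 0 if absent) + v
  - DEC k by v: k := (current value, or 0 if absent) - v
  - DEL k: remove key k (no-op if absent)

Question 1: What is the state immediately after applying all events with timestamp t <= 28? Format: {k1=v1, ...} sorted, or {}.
Apply events with t <= 28 (5 events):
  after event 1 (t=7: SET p = 42): {p=42}
  after event 2 (t=10: SET r = 18): {p=42, r=18}
  after event 3 (t=17: SET p = 1): {p=1, r=18}
  after event 4 (t=26: SET p = 24): {p=24, r=18}
  after event 5 (t=27: SET q = 24): {p=24, q=24, r=18}

Answer: {p=24, q=24, r=18}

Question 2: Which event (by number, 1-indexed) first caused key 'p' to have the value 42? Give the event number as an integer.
Looking for first event where p becomes 42:
  event 1: p (absent) -> 42  <-- first match

Answer: 1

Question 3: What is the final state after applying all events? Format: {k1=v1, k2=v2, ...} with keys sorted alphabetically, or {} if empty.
  after event 1 (t=7: SET p = 42): {p=42}
  after event 2 (t=10: SET r = 18): {p=42, r=18}
  after event 3 (t=17: SET p = 1): {p=1, r=18}
  after event 4 (t=26: SET p = 24): {p=24, r=18}
  after event 5 (t=27: SET q = 24): {p=24, q=24, r=18}
  after event 6 (t=30: INC p by 1): {p=25, q=24, r=18}
  after event 7 (t=35: SET q = 16): {p=25, q=16, r=18}
  after event 8 (t=39: SET q = 1): {p=25, q=1, r=18}
  after event 9 (t=49: DEL q): {p=25, r=18}
  after event 10 (t=51: DEL r): {p=25}
  after event 11 (t=58: DEC p by 7): {p=18}

Answer: {p=18}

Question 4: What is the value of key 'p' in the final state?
Track key 'p' through all 11 events:
  event 1 (t=7: SET p = 42): p (absent) -> 42
  event 2 (t=10: SET r = 18): p unchanged
  event 3 (t=17: SET p = 1): p 42 -> 1
  event 4 (t=26: SET p = 24): p 1 -> 24
  event 5 (t=27: SET q = 24): p unchanged
  event 6 (t=30: INC p by 1): p 24 -> 25
  event 7 (t=35: SET q = 16): p unchanged
  event 8 (t=39: SET q = 1): p unchanged
  event 9 (t=49: DEL q): p unchanged
  event 10 (t=51: DEL r): p unchanged
  event 11 (t=58: DEC p by 7): p 25 -> 18
Final: p = 18

Answer: 18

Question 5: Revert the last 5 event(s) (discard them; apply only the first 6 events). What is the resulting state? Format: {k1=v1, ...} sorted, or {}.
Answer: {p=25, q=24, r=18}

Derivation:
Keep first 6 events (discard last 5):
  after event 1 (t=7: SET p = 42): {p=42}
  after event 2 (t=10: SET r = 18): {p=42, r=18}
  after event 3 (t=17: SET p = 1): {p=1, r=18}
  after event 4 (t=26: SET p = 24): {p=24, r=18}
  after event 5 (t=27: SET q = 24): {p=24, q=24, r=18}
  after event 6 (t=30: INC p by 1): {p=25, q=24, r=18}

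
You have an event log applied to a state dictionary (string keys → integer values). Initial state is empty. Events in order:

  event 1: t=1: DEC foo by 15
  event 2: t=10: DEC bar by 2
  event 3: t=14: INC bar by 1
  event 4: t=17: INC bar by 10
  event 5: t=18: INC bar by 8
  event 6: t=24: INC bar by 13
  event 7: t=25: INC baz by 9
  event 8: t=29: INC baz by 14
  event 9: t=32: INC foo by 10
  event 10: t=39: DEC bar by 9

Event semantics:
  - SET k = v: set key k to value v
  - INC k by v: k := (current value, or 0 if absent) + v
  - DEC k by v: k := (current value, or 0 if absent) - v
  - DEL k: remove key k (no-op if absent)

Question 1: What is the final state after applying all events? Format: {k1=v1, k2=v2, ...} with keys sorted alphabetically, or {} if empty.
Answer: {bar=21, baz=23, foo=-5}

Derivation:
  after event 1 (t=1: DEC foo by 15): {foo=-15}
  after event 2 (t=10: DEC bar by 2): {bar=-2, foo=-15}
  after event 3 (t=14: INC bar by 1): {bar=-1, foo=-15}
  after event 4 (t=17: INC bar by 10): {bar=9, foo=-15}
  after event 5 (t=18: INC bar by 8): {bar=17, foo=-15}
  after event 6 (t=24: INC bar by 13): {bar=30, foo=-15}
  after event 7 (t=25: INC baz by 9): {bar=30, baz=9, foo=-15}
  after event 8 (t=29: INC baz by 14): {bar=30, baz=23, foo=-15}
  after event 9 (t=32: INC foo by 10): {bar=30, baz=23, foo=-5}
  after event 10 (t=39: DEC bar by 9): {bar=21, baz=23, foo=-5}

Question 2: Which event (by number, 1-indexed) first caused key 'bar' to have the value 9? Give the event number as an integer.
Answer: 4

Derivation:
Looking for first event where bar becomes 9:
  event 2: bar = -2
  event 3: bar = -1
  event 4: bar -1 -> 9  <-- first match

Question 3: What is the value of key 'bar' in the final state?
Track key 'bar' through all 10 events:
  event 1 (t=1: DEC foo by 15): bar unchanged
  event 2 (t=10: DEC bar by 2): bar (absent) -> -2
  event 3 (t=14: INC bar by 1): bar -2 -> -1
  event 4 (t=17: INC bar by 10): bar -1 -> 9
  event 5 (t=18: INC bar by 8): bar 9 -> 17
  event 6 (t=24: INC bar by 13): bar 17 -> 30
  event 7 (t=25: INC baz by 9): bar unchanged
  event 8 (t=29: INC baz by 14): bar unchanged
  event 9 (t=32: INC foo by 10): bar unchanged
  event 10 (t=39: DEC bar by 9): bar 30 -> 21
Final: bar = 21

Answer: 21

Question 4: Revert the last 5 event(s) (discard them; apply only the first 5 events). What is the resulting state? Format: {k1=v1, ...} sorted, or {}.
Answer: {bar=17, foo=-15}

Derivation:
Keep first 5 events (discard last 5):
  after event 1 (t=1: DEC foo by 15): {foo=-15}
  after event 2 (t=10: DEC bar by 2): {bar=-2, foo=-15}
  after event 3 (t=14: INC bar by 1): {bar=-1, foo=-15}
  after event 4 (t=17: INC bar by 10): {bar=9, foo=-15}
  after event 5 (t=18: INC bar by 8): {bar=17, foo=-15}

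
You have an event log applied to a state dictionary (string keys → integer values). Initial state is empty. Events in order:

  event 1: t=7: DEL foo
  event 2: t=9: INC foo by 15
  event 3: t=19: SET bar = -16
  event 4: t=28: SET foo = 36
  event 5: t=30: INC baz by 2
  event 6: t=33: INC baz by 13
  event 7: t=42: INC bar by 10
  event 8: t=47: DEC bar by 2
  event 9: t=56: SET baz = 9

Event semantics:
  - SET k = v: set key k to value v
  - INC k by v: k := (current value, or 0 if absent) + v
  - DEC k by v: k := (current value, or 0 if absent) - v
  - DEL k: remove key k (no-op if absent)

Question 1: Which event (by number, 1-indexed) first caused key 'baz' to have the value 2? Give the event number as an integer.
Looking for first event where baz becomes 2:
  event 5: baz (absent) -> 2  <-- first match

Answer: 5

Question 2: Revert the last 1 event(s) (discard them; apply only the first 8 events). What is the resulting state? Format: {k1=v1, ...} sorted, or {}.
Keep first 8 events (discard last 1):
  after event 1 (t=7: DEL foo): {}
  after event 2 (t=9: INC foo by 15): {foo=15}
  after event 3 (t=19: SET bar = -16): {bar=-16, foo=15}
  after event 4 (t=28: SET foo = 36): {bar=-16, foo=36}
  after event 5 (t=30: INC baz by 2): {bar=-16, baz=2, foo=36}
  after event 6 (t=33: INC baz by 13): {bar=-16, baz=15, foo=36}
  after event 7 (t=42: INC bar by 10): {bar=-6, baz=15, foo=36}
  after event 8 (t=47: DEC bar by 2): {bar=-8, baz=15, foo=36}

Answer: {bar=-8, baz=15, foo=36}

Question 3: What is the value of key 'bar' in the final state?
Track key 'bar' through all 9 events:
  event 1 (t=7: DEL foo): bar unchanged
  event 2 (t=9: INC foo by 15): bar unchanged
  event 3 (t=19: SET bar = -16): bar (absent) -> -16
  event 4 (t=28: SET foo = 36): bar unchanged
  event 5 (t=30: INC baz by 2): bar unchanged
  event 6 (t=33: INC baz by 13): bar unchanged
  event 7 (t=42: INC bar by 10): bar -16 -> -6
  event 8 (t=47: DEC bar by 2): bar -6 -> -8
  event 9 (t=56: SET baz = 9): bar unchanged
Final: bar = -8

Answer: -8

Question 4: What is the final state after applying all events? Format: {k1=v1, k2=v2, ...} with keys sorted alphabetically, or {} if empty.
  after event 1 (t=7: DEL foo): {}
  after event 2 (t=9: INC foo by 15): {foo=15}
  after event 3 (t=19: SET bar = -16): {bar=-16, foo=15}
  after event 4 (t=28: SET foo = 36): {bar=-16, foo=36}
  after event 5 (t=30: INC baz by 2): {bar=-16, baz=2, foo=36}
  after event 6 (t=33: INC baz by 13): {bar=-16, baz=15, foo=36}
  after event 7 (t=42: INC bar by 10): {bar=-6, baz=15, foo=36}
  after event 8 (t=47: DEC bar by 2): {bar=-8, baz=15, foo=36}
  after event 9 (t=56: SET baz = 9): {bar=-8, baz=9, foo=36}

Answer: {bar=-8, baz=9, foo=36}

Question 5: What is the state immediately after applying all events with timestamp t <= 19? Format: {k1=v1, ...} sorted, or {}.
Answer: {bar=-16, foo=15}

Derivation:
Apply events with t <= 19 (3 events):
  after event 1 (t=7: DEL foo): {}
  after event 2 (t=9: INC foo by 15): {foo=15}
  after event 3 (t=19: SET bar = -16): {bar=-16, foo=15}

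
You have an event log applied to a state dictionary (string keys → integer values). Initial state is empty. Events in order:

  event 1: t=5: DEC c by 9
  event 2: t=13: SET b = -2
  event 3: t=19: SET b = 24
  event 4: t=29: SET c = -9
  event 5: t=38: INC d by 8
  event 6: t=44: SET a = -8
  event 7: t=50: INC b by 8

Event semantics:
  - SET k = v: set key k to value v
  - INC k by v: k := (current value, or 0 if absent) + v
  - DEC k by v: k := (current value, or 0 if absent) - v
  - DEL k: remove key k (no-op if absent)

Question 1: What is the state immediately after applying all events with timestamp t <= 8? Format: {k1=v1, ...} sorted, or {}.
Apply events with t <= 8 (1 events):
  after event 1 (t=5: DEC c by 9): {c=-9}

Answer: {c=-9}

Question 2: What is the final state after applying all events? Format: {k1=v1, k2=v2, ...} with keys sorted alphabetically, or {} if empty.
  after event 1 (t=5: DEC c by 9): {c=-9}
  after event 2 (t=13: SET b = -2): {b=-2, c=-9}
  after event 3 (t=19: SET b = 24): {b=24, c=-9}
  after event 4 (t=29: SET c = -9): {b=24, c=-9}
  after event 5 (t=38: INC d by 8): {b=24, c=-9, d=8}
  after event 6 (t=44: SET a = -8): {a=-8, b=24, c=-9, d=8}
  after event 7 (t=50: INC b by 8): {a=-8, b=32, c=-9, d=8}

Answer: {a=-8, b=32, c=-9, d=8}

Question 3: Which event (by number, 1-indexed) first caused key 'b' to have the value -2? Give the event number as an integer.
Answer: 2

Derivation:
Looking for first event where b becomes -2:
  event 2: b (absent) -> -2  <-- first match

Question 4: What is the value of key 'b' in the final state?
Answer: 32

Derivation:
Track key 'b' through all 7 events:
  event 1 (t=5: DEC c by 9): b unchanged
  event 2 (t=13: SET b = -2): b (absent) -> -2
  event 3 (t=19: SET b = 24): b -2 -> 24
  event 4 (t=29: SET c = -9): b unchanged
  event 5 (t=38: INC d by 8): b unchanged
  event 6 (t=44: SET a = -8): b unchanged
  event 7 (t=50: INC b by 8): b 24 -> 32
Final: b = 32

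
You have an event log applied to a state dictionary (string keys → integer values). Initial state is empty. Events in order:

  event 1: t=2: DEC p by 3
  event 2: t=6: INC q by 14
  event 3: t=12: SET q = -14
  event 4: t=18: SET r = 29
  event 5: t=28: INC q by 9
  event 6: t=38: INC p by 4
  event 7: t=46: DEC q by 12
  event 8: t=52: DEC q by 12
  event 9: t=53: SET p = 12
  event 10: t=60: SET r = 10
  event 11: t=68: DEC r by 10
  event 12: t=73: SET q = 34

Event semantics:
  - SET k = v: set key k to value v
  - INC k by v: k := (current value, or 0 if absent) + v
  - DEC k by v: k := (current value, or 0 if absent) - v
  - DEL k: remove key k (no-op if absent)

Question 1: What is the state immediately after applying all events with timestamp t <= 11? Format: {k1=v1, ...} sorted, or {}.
Apply events with t <= 11 (2 events):
  after event 1 (t=2: DEC p by 3): {p=-3}
  after event 2 (t=6: INC q by 14): {p=-3, q=14}

Answer: {p=-3, q=14}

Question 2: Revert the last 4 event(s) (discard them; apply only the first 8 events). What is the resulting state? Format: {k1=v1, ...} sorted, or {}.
Answer: {p=1, q=-29, r=29}

Derivation:
Keep first 8 events (discard last 4):
  after event 1 (t=2: DEC p by 3): {p=-3}
  after event 2 (t=6: INC q by 14): {p=-3, q=14}
  after event 3 (t=12: SET q = -14): {p=-3, q=-14}
  after event 4 (t=18: SET r = 29): {p=-3, q=-14, r=29}
  after event 5 (t=28: INC q by 9): {p=-3, q=-5, r=29}
  after event 6 (t=38: INC p by 4): {p=1, q=-5, r=29}
  after event 7 (t=46: DEC q by 12): {p=1, q=-17, r=29}
  after event 8 (t=52: DEC q by 12): {p=1, q=-29, r=29}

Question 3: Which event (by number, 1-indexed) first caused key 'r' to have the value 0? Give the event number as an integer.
Looking for first event where r becomes 0:
  event 4: r = 29
  event 5: r = 29
  event 6: r = 29
  event 7: r = 29
  event 8: r = 29
  event 9: r = 29
  event 10: r = 10
  event 11: r 10 -> 0  <-- first match

Answer: 11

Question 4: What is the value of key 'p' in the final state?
Answer: 12

Derivation:
Track key 'p' through all 12 events:
  event 1 (t=2: DEC p by 3): p (absent) -> -3
  event 2 (t=6: INC q by 14): p unchanged
  event 3 (t=12: SET q = -14): p unchanged
  event 4 (t=18: SET r = 29): p unchanged
  event 5 (t=28: INC q by 9): p unchanged
  event 6 (t=38: INC p by 4): p -3 -> 1
  event 7 (t=46: DEC q by 12): p unchanged
  event 8 (t=52: DEC q by 12): p unchanged
  event 9 (t=53: SET p = 12): p 1 -> 12
  event 10 (t=60: SET r = 10): p unchanged
  event 11 (t=68: DEC r by 10): p unchanged
  event 12 (t=73: SET q = 34): p unchanged
Final: p = 12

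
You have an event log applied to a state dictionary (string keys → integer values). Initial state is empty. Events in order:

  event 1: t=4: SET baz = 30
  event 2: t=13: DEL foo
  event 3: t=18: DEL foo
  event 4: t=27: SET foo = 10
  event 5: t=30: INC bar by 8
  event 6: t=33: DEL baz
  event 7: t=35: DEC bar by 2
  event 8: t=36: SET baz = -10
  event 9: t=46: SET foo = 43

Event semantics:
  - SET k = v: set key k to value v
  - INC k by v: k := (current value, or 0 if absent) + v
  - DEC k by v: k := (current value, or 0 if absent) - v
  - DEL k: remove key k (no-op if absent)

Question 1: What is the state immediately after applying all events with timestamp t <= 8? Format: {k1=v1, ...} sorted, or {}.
Answer: {baz=30}

Derivation:
Apply events with t <= 8 (1 events):
  after event 1 (t=4: SET baz = 30): {baz=30}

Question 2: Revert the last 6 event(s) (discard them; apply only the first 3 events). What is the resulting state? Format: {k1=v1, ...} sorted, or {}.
Keep first 3 events (discard last 6):
  after event 1 (t=4: SET baz = 30): {baz=30}
  after event 2 (t=13: DEL foo): {baz=30}
  after event 3 (t=18: DEL foo): {baz=30}

Answer: {baz=30}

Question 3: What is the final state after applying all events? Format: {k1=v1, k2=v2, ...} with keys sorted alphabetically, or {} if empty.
Answer: {bar=6, baz=-10, foo=43}

Derivation:
  after event 1 (t=4: SET baz = 30): {baz=30}
  after event 2 (t=13: DEL foo): {baz=30}
  after event 3 (t=18: DEL foo): {baz=30}
  after event 4 (t=27: SET foo = 10): {baz=30, foo=10}
  after event 5 (t=30: INC bar by 8): {bar=8, baz=30, foo=10}
  after event 6 (t=33: DEL baz): {bar=8, foo=10}
  after event 7 (t=35: DEC bar by 2): {bar=6, foo=10}
  after event 8 (t=36: SET baz = -10): {bar=6, baz=-10, foo=10}
  after event 9 (t=46: SET foo = 43): {bar=6, baz=-10, foo=43}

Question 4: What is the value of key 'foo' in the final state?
Track key 'foo' through all 9 events:
  event 1 (t=4: SET baz = 30): foo unchanged
  event 2 (t=13: DEL foo): foo (absent) -> (absent)
  event 3 (t=18: DEL foo): foo (absent) -> (absent)
  event 4 (t=27: SET foo = 10): foo (absent) -> 10
  event 5 (t=30: INC bar by 8): foo unchanged
  event 6 (t=33: DEL baz): foo unchanged
  event 7 (t=35: DEC bar by 2): foo unchanged
  event 8 (t=36: SET baz = -10): foo unchanged
  event 9 (t=46: SET foo = 43): foo 10 -> 43
Final: foo = 43

Answer: 43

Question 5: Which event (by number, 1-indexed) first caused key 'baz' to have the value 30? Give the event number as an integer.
Looking for first event where baz becomes 30:
  event 1: baz (absent) -> 30  <-- first match

Answer: 1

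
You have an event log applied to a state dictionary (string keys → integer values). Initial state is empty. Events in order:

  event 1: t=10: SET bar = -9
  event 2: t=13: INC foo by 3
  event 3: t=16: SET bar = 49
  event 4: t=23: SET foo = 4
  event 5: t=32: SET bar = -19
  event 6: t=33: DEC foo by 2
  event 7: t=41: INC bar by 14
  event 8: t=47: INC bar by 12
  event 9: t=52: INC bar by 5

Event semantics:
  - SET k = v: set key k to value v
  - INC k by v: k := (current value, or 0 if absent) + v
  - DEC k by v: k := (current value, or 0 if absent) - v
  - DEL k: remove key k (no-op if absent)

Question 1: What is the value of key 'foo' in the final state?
Track key 'foo' through all 9 events:
  event 1 (t=10: SET bar = -9): foo unchanged
  event 2 (t=13: INC foo by 3): foo (absent) -> 3
  event 3 (t=16: SET bar = 49): foo unchanged
  event 4 (t=23: SET foo = 4): foo 3 -> 4
  event 5 (t=32: SET bar = -19): foo unchanged
  event 6 (t=33: DEC foo by 2): foo 4 -> 2
  event 7 (t=41: INC bar by 14): foo unchanged
  event 8 (t=47: INC bar by 12): foo unchanged
  event 9 (t=52: INC bar by 5): foo unchanged
Final: foo = 2

Answer: 2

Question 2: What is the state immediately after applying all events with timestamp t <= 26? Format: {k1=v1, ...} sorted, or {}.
Answer: {bar=49, foo=4}

Derivation:
Apply events with t <= 26 (4 events):
  after event 1 (t=10: SET bar = -9): {bar=-9}
  after event 2 (t=13: INC foo by 3): {bar=-9, foo=3}
  after event 3 (t=16: SET bar = 49): {bar=49, foo=3}
  after event 4 (t=23: SET foo = 4): {bar=49, foo=4}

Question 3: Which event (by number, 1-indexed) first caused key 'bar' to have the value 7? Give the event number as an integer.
Answer: 8

Derivation:
Looking for first event where bar becomes 7:
  event 1: bar = -9
  event 2: bar = -9
  event 3: bar = 49
  event 4: bar = 49
  event 5: bar = -19
  event 6: bar = -19
  event 7: bar = -5
  event 8: bar -5 -> 7  <-- first match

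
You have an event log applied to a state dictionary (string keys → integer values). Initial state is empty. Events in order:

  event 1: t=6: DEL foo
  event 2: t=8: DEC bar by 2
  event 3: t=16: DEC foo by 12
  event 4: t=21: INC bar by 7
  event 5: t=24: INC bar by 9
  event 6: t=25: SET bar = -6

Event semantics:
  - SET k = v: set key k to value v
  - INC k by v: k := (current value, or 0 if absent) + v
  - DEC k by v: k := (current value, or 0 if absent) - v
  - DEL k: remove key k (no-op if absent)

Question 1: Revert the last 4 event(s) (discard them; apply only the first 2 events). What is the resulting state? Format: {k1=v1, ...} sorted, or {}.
Keep first 2 events (discard last 4):
  after event 1 (t=6: DEL foo): {}
  after event 2 (t=8: DEC bar by 2): {bar=-2}

Answer: {bar=-2}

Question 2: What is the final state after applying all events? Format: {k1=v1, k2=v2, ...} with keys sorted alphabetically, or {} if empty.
Answer: {bar=-6, foo=-12}

Derivation:
  after event 1 (t=6: DEL foo): {}
  after event 2 (t=8: DEC bar by 2): {bar=-2}
  after event 3 (t=16: DEC foo by 12): {bar=-2, foo=-12}
  after event 4 (t=21: INC bar by 7): {bar=5, foo=-12}
  after event 5 (t=24: INC bar by 9): {bar=14, foo=-12}
  after event 6 (t=25: SET bar = -6): {bar=-6, foo=-12}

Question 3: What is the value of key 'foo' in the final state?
Track key 'foo' through all 6 events:
  event 1 (t=6: DEL foo): foo (absent) -> (absent)
  event 2 (t=8: DEC bar by 2): foo unchanged
  event 3 (t=16: DEC foo by 12): foo (absent) -> -12
  event 4 (t=21: INC bar by 7): foo unchanged
  event 5 (t=24: INC bar by 9): foo unchanged
  event 6 (t=25: SET bar = -6): foo unchanged
Final: foo = -12

Answer: -12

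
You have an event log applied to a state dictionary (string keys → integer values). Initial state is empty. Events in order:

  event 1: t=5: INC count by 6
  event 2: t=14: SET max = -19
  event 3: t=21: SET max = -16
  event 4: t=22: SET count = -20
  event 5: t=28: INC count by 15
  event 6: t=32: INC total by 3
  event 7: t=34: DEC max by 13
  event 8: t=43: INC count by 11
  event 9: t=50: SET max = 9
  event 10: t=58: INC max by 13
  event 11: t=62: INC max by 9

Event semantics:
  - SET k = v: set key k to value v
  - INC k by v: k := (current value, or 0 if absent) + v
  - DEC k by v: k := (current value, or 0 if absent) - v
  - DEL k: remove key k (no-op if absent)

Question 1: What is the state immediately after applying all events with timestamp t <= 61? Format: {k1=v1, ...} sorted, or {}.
Answer: {count=6, max=22, total=3}

Derivation:
Apply events with t <= 61 (10 events):
  after event 1 (t=5: INC count by 6): {count=6}
  after event 2 (t=14: SET max = -19): {count=6, max=-19}
  after event 3 (t=21: SET max = -16): {count=6, max=-16}
  after event 4 (t=22: SET count = -20): {count=-20, max=-16}
  after event 5 (t=28: INC count by 15): {count=-5, max=-16}
  after event 6 (t=32: INC total by 3): {count=-5, max=-16, total=3}
  after event 7 (t=34: DEC max by 13): {count=-5, max=-29, total=3}
  after event 8 (t=43: INC count by 11): {count=6, max=-29, total=3}
  after event 9 (t=50: SET max = 9): {count=6, max=9, total=3}
  after event 10 (t=58: INC max by 13): {count=6, max=22, total=3}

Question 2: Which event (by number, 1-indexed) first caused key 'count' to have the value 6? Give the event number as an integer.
Looking for first event where count becomes 6:
  event 1: count (absent) -> 6  <-- first match

Answer: 1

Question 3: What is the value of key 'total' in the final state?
Track key 'total' through all 11 events:
  event 1 (t=5: INC count by 6): total unchanged
  event 2 (t=14: SET max = -19): total unchanged
  event 3 (t=21: SET max = -16): total unchanged
  event 4 (t=22: SET count = -20): total unchanged
  event 5 (t=28: INC count by 15): total unchanged
  event 6 (t=32: INC total by 3): total (absent) -> 3
  event 7 (t=34: DEC max by 13): total unchanged
  event 8 (t=43: INC count by 11): total unchanged
  event 9 (t=50: SET max = 9): total unchanged
  event 10 (t=58: INC max by 13): total unchanged
  event 11 (t=62: INC max by 9): total unchanged
Final: total = 3

Answer: 3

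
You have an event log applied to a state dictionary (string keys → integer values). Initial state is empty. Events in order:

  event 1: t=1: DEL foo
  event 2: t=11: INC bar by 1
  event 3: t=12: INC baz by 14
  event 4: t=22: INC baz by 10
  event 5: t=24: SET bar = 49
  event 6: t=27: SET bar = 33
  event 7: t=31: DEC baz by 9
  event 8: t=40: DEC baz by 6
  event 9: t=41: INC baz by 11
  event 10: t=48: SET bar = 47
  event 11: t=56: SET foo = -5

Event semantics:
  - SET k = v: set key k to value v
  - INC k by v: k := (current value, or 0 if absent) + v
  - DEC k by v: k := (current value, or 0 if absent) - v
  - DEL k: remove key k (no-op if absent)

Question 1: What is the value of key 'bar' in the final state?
Answer: 47

Derivation:
Track key 'bar' through all 11 events:
  event 1 (t=1: DEL foo): bar unchanged
  event 2 (t=11: INC bar by 1): bar (absent) -> 1
  event 3 (t=12: INC baz by 14): bar unchanged
  event 4 (t=22: INC baz by 10): bar unchanged
  event 5 (t=24: SET bar = 49): bar 1 -> 49
  event 6 (t=27: SET bar = 33): bar 49 -> 33
  event 7 (t=31: DEC baz by 9): bar unchanged
  event 8 (t=40: DEC baz by 6): bar unchanged
  event 9 (t=41: INC baz by 11): bar unchanged
  event 10 (t=48: SET bar = 47): bar 33 -> 47
  event 11 (t=56: SET foo = -5): bar unchanged
Final: bar = 47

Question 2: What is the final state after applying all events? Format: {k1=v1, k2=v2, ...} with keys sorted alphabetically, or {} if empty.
  after event 1 (t=1: DEL foo): {}
  after event 2 (t=11: INC bar by 1): {bar=1}
  after event 3 (t=12: INC baz by 14): {bar=1, baz=14}
  after event 4 (t=22: INC baz by 10): {bar=1, baz=24}
  after event 5 (t=24: SET bar = 49): {bar=49, baz=24}
  after event 6 (t=27: SET bar = 33): {bar=33, baz=24}
  after event 7 (t=31: DEC baz by 9): {bar=33, baz=15}
  after event 8 (t=40: DEC baz by 6): {bar=33, baz=9}
  after event 9 (t=41: INC baz by 11): {bar=33, baz=20}
  after event 10 (t=48: SET bar = 47): {bar=47, baz=20}
  after event 11 (t=56: SET foo = -5): {bar=47, baz=20, foo=-5}

Answer: {bar=47, baz=20, foo=-5}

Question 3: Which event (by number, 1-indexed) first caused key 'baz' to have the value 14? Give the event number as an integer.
Looking for first event where baz becomes 14:
  event 3: baz (absent) -> 14  <-- first match

Answer: 3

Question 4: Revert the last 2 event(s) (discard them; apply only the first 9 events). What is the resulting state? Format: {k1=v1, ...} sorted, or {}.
Answer: {bar=33, baz=20}

Derivation:
Keep first 9 events (discard last 2):
  after event 1 (t=1: DEL foo): {}
  after event 2 (t=11: INC bar by 1): {bar=1}
  after event 3 (t=12: INC baz by 14): {bar=1, baz=14}
  after event 4 (t=22: INC baz by 10): {bar=1, baz=24}
  after event 5 (t=24: SET bar = 49): {bar=49, baz=24}
  after event 6 (t=27: SET bar = 33): {bar=33, baz=24}
  after event 7 (t=31: DEC baz by 9): {bar=33, baz=15}
  after event 8 (t=40: DEC baz by 6): {bar=33, baz=9}
  after event 9 (t=41: INC baz by 11): {bar=33, baz=20}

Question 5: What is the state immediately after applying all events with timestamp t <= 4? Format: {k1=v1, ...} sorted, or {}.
Answer: {}

Derivation:
Apply events with t <= 4 (1 events):
  after event 1 (t=1: DEL foo): {}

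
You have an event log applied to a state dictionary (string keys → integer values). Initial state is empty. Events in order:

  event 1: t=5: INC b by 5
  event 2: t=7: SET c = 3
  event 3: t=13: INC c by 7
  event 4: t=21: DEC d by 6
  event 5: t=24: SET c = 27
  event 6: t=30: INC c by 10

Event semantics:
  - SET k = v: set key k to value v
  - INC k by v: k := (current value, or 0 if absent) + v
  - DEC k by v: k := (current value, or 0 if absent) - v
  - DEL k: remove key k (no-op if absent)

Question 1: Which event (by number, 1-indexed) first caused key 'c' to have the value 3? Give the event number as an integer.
Looking for first event where c becomes 3:
  event 2: c (absent) -> 3  <-- first match

Answer: 2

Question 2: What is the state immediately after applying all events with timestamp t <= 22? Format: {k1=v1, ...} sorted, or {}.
Answer: {b=5, c=10, d=-6}

Derivation:
Apply events with t <= 22 (4 events):
  after event 1 (t=5: INC b by 5): {b=5}
  after event 2 (t=7: SET c = 3): {b=5, c=3}
  after event 3 (t=13: INC c by 7): {b=5, c=10}
  after event 4 (t=21: DEC d by 6): {b=5, c=10, d=-6}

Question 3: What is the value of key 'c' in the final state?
Answer: 37

Derivation:
Track key 'c' through all 6 events:
  event 1 (t=5: INC b by 5): c unchanged
  event 2 (t=7: SET c = 3): c (absent) -> 3
  event 3 (t=13: INC c by 7): c 3 -> 10
  event 4 (t=21: DEC d by 6): c unchanged
  event 5 (t=24: SET c = 27): c 10 -> 27
  event 6 (t=30: INC c by 10): c 27 -> 37
Final: c = 37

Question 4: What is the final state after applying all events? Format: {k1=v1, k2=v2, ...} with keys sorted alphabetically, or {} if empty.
Answer: {b=5, c=37, d=-6}

Derivation:
  after event 1 (t=5: INC b by 5): {b=5}
  after event 2 (t=7: SET c = 3): {b=5, c=3}
  after event 3 (t=13: INC c by 7): {b=5, c=10}
  after event 4 (t=21: DEC d by 6): {b=5, c=10, d=-6}
  after event 5 (t=24: SET c = 27): {b=5, c=27, d=-6}
  after event 6 (t=30: INC c by 10): {b=5, c=37, d=-6}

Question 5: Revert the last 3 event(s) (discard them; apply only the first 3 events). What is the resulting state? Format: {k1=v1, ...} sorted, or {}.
Keep first 3 events (discard last 3):
  after event 1 (t=5: INC b by 5): {b=5}
  after event 2 (t=7: SET c = 3): {b=5, c=3}
  after event 3 (t=13: INC c by 7): {b=5, c=10}

Answer: {b=5, c=10}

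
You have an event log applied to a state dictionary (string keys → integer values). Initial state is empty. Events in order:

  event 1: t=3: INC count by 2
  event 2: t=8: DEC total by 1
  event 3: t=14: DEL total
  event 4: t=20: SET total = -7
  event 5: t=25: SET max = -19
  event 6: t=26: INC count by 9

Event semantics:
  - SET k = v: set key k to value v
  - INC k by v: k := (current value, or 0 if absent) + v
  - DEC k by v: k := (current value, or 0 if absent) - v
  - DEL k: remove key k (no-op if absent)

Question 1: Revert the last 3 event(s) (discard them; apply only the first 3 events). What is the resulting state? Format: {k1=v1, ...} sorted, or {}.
Keep first 3 events (discard last 3):
  after event 1 (t=3: INC count by 2): {count=2}
  after event 2 (t=8: DEC total by 1): {count=2, total=-1}
  after event 3 (t=14: DEL total): {count=2}

Answer: {count=2}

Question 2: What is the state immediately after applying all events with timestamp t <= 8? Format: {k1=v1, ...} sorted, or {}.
Apply events with t <= 8 (2 events):
  after event 1 (t=3: INC count by 2): {count=2}
  after event 2 (t=8: DEC total by 1): {count=2, total=-1}

Answer: {count=2, total=-1}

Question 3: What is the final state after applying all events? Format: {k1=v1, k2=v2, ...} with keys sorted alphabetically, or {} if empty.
  after event 1 (t=3: INC count by 2): {count=2}
  after event 2 (t=8: DEC total by 1): {count=2, total=-1}
  after event 3 (t=14: DEL total): {count=2}
  after event 4 (t=20: SET total = -7): {count=2, total=-7}
  after event 5 (t=25: SET max = -19): {count=2, max=-19, total=-7}
  after event 6 (t=26: INC count by 9): {count=11, max=-19, total=-7}

Answer: {count=11, max=-19, total=-7}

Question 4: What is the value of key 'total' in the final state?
Track key 'total' through all 6 events:
  event 1 (t=3: INC count by 2): total unchanged
  event 2 (t=8: DEC total by 1): total (absent) -> -1
  event 3 (t=14: DEL total): total -1 -> (absent)
  event 4 (t=20: SET total = -7): total (absent) -> -7
  event 5 (t=25: SET max = -19): total unchanged
  event 6 (t=26: INC count by 9): total unchanged
Final: total = -7

Answer: -7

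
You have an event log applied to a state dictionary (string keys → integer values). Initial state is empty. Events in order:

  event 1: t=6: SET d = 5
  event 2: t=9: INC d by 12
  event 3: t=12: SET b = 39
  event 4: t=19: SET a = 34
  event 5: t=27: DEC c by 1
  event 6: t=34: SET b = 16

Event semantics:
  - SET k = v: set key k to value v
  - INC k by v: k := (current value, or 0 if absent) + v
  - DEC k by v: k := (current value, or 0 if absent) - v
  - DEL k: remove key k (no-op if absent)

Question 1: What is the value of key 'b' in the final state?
Answer: 16

Derivation:
Track key 'b' through all 6 events:
  event 1 (t=6: SET d = 5): b unchanged
  event 2 (t=9: INC d by 12): b unchanged
  event 3 (t=12: SET b = 39): b (absent) -> 39
  event 4 (t=19: SET a = 34): b unchanged
  event 5 (t=27: DEC c by 1): b unchanged
  event 6 (t=34: SET b = 16): b 39 -> 16
Final: b = 16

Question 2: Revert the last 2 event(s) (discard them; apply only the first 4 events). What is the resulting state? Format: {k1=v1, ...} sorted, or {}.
Answer: {a=34, b=39, d=17}

Derivation:
Keep first 4 events (discard last 2):
  after event 1 (t=6: SET d = 5): {d=5}
  after event 2 (t=9: INC d by 12): {d=17}
  after event 3 (t=12: SET b = 39): {b=39, d=17}
  after event 4 (t=19: SET a = 34): {a=34, b=39, d=17}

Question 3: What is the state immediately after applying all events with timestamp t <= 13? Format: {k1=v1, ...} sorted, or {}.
Answer: {b=39, d=17}

Derivation:
Apply events with t <= 13 (3 events):
  after event 1 (t=6: SET d = 5): {d=5}
  after event 2 (t=9: INC d by 12): {d=17}
  after event 3 (t=12: SET b = 39): {b=39, d=17}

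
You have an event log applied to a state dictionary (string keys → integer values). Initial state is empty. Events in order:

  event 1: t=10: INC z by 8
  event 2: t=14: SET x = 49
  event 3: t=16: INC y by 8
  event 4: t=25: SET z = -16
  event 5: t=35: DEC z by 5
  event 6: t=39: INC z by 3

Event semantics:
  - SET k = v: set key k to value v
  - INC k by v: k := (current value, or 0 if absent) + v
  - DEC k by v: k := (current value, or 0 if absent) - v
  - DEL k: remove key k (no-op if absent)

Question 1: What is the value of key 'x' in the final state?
Track key 'x' through all 6 events:
  event 1 (t=10: INC z by 8): x unchanged
  event 2 (t=14: SET x = 49): x (absent) -> 49
  event 3 (t=16: INC y by 8): x unchanged
  event 4 (t=25: SET z = -16): x unchanged
  event 5 (t=35: DEC z by 5): x unchanged
  event 6 (t=39: INC z by 3): x unchanged
Final: x = 49

Answer: 49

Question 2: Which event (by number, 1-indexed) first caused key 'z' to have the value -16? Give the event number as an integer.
Answer: 4

Derivation:
Looking for first event where z becomes -16:
  event 1: z = 8
  event 2: z = 8
  event 3: z = 8
  event 4: z 8 -> -16  <-- first match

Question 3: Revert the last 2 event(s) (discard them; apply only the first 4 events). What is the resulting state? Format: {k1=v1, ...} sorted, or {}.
Keep first 4 events (discard last 2):
  after event 1 (t=10: INC z by 8): {z=8}
  after event 2 (t=14: SET x = 49): {x=49, z=8}
  after event 3 (t=16: INC y by 8): {x=49, y=8, z=8}
  after event 4 (t=25: SET z = -16): {x=49, y=8, z=-16}

Answer: {x=49, y=8, z=-16}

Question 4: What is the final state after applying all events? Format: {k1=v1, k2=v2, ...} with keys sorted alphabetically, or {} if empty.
Answer: {x=49, y=8, z=-18}

Derivation:
  after event 1 (t=10: INC z by 8): {z=8}
  after event 2 (t=14: SET x = 49): {x=49, z=8}
  after event 3 (t=16: INC y by 8): {x=49, y=8, z=8}
  after event 4 (t=25: SET z = -16): {x=49, y=8, z=-16}
  after event 5 (t=35: DEC z by 5): {x=49, y=8, z=-21}
  after event 6 (t=39: INC z by 3): {x=49, y=8, z=-18}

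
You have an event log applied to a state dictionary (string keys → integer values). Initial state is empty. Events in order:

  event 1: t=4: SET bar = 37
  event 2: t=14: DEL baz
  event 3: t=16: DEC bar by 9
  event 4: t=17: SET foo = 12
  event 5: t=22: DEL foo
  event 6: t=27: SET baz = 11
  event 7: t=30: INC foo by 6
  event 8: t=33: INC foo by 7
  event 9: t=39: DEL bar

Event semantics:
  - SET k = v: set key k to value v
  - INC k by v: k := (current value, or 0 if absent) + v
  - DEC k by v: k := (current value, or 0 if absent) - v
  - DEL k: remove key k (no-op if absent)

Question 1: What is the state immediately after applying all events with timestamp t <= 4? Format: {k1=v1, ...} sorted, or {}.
Apply events with t <= 4 (1 events):
  after event 1 (t=4: SET bar = 37): {bar=37}

Answer: {bar=37}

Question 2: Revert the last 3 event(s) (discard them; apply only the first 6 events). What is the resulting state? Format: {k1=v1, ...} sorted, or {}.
Keep first 6 events (discard last 3):
  after event 1 (t=4: SET bar = 37): {bar=37}
  after event 2 (t=14: DEL baz): {bar=37}
  after event 3 (t=16: DEC bar by 9): {bar=28}
  after event 4 (t=17: SET foo = 12): {bar=28, foo=12}
  after event 5 (t=22: DEL foo): {bar=28}
  after event 6 (t=27: SET baz = 11): {bar=28, baz=11}

Answer: {bar=28, baz=11}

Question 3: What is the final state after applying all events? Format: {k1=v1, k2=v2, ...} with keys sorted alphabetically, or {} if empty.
  after event 1 (t=4: SET bar = 37): {bar=37}
  after event 2 (t=14: DEL baz): {bar=37}
  after event 3 (t=16: DEC bar by 9): {bar=28}
  after event 4 (t=17: SET foo = 12): {bar=28, foo=12}
  after event 5 (t=22: DEL foo): {bar=28}
  after event 6 (t=27: SET baz = 11): {bar=28, baz=11}
  after event 7 (t=30: INC foo by 6): {bar=28, baz=11, foo=6}
  after event 8 (t=33: INC foo by 7): {bar=28, baz=11, foo=13}
  after event 9 (t=39: DEL bar): {baz=11, foo=13}

Answer: {baz=11, foo=13}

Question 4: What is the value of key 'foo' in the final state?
Answer: 13

Derivation:
Track key 'foo' through all 9 events:
  event 1 (t=4: SET bar = 37): foo unchanged
  event 2 (t=14: DEL baz): foo unchanged
  event 3 (t=16: DEC bar by 9): foo unchanged
  event 4 (t=17: SET foo = 12): foo (absent) -> 12
  event 5 (t=22: DEL foo): foo 12 -> (absent)
  event 6 (t=27: SET baz = 11): foo unchanged
  event 7 (t=30: INC foo by 6): foo (absent) -> 6
  event 8 (t=33: INC foo by 7): foo 6 -> 13
  event 9 (t=39: DEL bar): foo unchanged
Final: foo = 13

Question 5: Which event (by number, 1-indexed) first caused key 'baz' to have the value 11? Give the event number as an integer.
Answer: 6

Derivation:
Looking for first event where baz becomes 11:
  event 6: baz (absent) -> 11  <-- first match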